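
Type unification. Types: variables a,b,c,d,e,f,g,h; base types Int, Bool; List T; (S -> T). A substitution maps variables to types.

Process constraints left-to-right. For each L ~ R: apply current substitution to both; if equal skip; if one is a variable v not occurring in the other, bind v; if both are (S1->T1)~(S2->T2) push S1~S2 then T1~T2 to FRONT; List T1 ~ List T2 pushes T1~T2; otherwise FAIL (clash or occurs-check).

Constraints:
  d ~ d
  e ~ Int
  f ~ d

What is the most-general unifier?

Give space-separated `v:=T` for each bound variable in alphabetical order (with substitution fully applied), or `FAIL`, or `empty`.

step 1: unify d ~ d  [subst: {-} | 2 pending]
  -> identical, skip
step 2: unify e ~ Int  [subst: {-} | 1 pending]
  bind e := Int
step 3: unify f ~ d  [subst: {e:=Int} | 0 pending]
  bind f := d

Answer: e:=Int f:=d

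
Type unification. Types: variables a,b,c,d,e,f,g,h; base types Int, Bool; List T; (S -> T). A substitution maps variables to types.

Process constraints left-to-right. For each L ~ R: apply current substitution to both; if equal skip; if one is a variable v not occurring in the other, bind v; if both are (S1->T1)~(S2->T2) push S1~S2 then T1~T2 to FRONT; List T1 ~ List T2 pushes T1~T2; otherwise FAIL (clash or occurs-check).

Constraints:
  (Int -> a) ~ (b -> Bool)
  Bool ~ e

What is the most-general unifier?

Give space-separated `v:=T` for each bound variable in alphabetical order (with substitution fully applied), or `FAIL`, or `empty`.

Answer: a:=Bool b:=Int e:=Bool

Derivation:
step 1: unify (Int -> a) ~ (b -> Bool)  [subst: {-} | 1 pending]
  -> decompose arrow: push Int~b, a~Bool
step 2: unify Int ~ b  [subst: {-} | 2 pending]
  bind b := Int
step 3: unify a ~ Bool  [subst: {b:=Int} | 1 pending]
  bind a := Bool
step 4: unify Bool ~ e  [subst: {b:=Int, a:=Bool} | 0 pending]
  bind e := Bool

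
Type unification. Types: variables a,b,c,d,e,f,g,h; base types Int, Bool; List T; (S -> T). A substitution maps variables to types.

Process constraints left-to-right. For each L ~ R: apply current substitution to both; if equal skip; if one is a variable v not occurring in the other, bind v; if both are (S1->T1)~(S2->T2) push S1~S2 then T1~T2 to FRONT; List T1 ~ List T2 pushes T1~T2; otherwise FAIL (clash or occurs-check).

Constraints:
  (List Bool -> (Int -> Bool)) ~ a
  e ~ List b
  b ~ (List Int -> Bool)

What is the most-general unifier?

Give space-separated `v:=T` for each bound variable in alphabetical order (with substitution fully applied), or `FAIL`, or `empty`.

step 1: unify (List Bool -> (Int -> Bool)) ~ a  [subst: {-} | 2 pending]
  bind a := (List Bool -> (Int -> Bool))
step 2: unify e ~ List b  [subst: {a:=(List Bool -> (Int -> Bool))} | 1 pending]
  bind e := List b
step 3: unify b ~ (List Int -> Bool)  [subst: {a:=(List Bool -> (Int -> Bool)), e:=List b} | 0 pending]
  bind b := (List Int -> Bool)

Answer: a:=(List Bool -> (Int -> Bool)) b:=(List Int -> Bool) e:=List (List Int -> Bool)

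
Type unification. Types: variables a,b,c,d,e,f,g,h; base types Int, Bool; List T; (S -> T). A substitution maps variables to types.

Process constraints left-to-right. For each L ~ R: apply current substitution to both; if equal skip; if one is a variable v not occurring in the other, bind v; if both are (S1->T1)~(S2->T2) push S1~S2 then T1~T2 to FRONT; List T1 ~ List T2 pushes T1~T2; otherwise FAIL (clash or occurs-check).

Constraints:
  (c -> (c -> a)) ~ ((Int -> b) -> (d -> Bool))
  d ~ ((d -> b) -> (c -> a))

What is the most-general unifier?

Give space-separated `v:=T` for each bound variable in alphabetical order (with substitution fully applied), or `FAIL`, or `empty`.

Answer: FAIL

Derivation:
step 1: unify (c -> (c -> a)) ~ ((Int -> b) -> (d -> Bool))  [subst: {-} | 1 pending]
  -> decompose arrow: push c~(Int -> b), (c -> a)~(d -> Bool)
step 2: unify c ~ (Int -> b)  [subst: {-} | 2 pending]
  bind c := (Int -> b)
step 3: unify ((Int -> b) -> a) ~ (d -> Bool)  [subst: {c:=(Int -> b)} | 1 pending]
  -> decompose arrow: push (Int -> b)~d, a~Bool
step 4: unify (Int -> b) ~ d  [subst: {c:=(Int -> b)} | 2 pending]
  bind d := (Int -> b)
step 5: unify a ~ Bool  [subst: {c:=(Int -> b), d:=(Int -> b)} | 1 pending]
  bind a := Bool
step 6: unify (Int -> b) ~ (((Int -> b) -> b) -> ((Int -> b) -> Bool))  [subst: {c:=(Int -> b), d:=(Int -> b), a:=Bool} | 0 pending]
  -> decompose arrow: push Int~((Int -> b) -> b), b~((Int -> b) -> Bool)
step 7: unify Int ~ ((Int -> b) -> b)  [subst: {c:=(Int -> b), d:=(Int -> b), a:=Bool} | 1 pending]
  clash: Int vs ((Int -> b) -> b)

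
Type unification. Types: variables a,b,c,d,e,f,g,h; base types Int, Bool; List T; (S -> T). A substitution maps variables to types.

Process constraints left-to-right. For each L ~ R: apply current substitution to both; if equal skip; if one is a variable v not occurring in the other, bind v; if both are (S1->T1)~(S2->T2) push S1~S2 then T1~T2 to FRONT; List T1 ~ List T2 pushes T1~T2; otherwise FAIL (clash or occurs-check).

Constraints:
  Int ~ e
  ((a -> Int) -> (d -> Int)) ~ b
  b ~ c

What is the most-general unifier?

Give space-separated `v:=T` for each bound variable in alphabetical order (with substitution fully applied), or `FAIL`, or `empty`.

Answer: b:=((a -> Int) -> (d -> Int)) c:=((a -> Int) -> (d -> Int)) e:=Int

Derivation:
step 1: unify Int ~ e  [subst: {-} | 2 pending]
  bind e := Int
step 2: unify ((a -> Int) -> (d -> Int)) ~ b  [subst: {e:=Int} | 1 pending]
  bind b := ((a -> Int) -> (d -> Int))
step 3: unify ((a -> Int) -> (d -> Int)) ~ c  [subst: {e:=Int, b:=((a -> Int) -> (d -> Int))} | 0 pending]
  bind c := ((a -> Int) -> (d -> Int))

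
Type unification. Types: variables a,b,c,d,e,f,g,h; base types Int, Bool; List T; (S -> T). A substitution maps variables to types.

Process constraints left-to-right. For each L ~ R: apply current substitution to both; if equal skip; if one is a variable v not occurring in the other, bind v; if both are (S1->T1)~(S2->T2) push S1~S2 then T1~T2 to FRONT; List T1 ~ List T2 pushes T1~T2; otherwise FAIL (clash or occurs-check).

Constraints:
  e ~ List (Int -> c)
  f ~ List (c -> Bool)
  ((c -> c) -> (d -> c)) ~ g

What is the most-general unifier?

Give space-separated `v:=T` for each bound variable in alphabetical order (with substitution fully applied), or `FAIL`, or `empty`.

step 1: unify e ~ List (Int -> c)  [subst: {-} | 2 pending]
  bind e := List (Int -> c)
step 2: unify f ~ List (c -> Bool)  [subst: {e:=List (Int -> c)} | 1 pending]
  bind f := List (c -> Bool)
step 3: unify ((c -> c) -> (d -> c)) ~ g  [subst: {e:=List (Int -> c), f:=List (c -> Bool)} | 0 pending]
  bind g := ((c -> c) -> (d -> c))

Answer: e:=List (Int -> c) f:=List (c -> Bool) g:=((c -> c) -> (d -> c))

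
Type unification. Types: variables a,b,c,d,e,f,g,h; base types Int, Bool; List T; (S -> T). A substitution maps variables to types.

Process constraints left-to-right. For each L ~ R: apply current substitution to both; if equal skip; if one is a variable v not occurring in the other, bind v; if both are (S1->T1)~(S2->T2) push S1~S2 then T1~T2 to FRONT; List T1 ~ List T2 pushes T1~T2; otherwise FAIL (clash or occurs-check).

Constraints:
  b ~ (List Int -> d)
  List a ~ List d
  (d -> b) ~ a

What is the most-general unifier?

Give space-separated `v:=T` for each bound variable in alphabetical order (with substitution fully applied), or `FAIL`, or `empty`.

Answer: FAIL

Derivation:
step 1: unify b ~ (List Int -> d)  [subst: {-} | 2 pending]
  bind b := (List Int -> d)
step 2: unify List a ~ List d  [subst: {b:=(List Int -> d)} | 1 pending]
  -> decompose List: push a~d
step 3: unify a ~ d  [subst: {b:=(List Int -> d)} | 1 pending]
  bind a := d
step 4: unify (d -> (List Int -> d)) ~ d  [subst: {b:=(List Int -> d), a:=d} | 0 pending]
  occurs-check fail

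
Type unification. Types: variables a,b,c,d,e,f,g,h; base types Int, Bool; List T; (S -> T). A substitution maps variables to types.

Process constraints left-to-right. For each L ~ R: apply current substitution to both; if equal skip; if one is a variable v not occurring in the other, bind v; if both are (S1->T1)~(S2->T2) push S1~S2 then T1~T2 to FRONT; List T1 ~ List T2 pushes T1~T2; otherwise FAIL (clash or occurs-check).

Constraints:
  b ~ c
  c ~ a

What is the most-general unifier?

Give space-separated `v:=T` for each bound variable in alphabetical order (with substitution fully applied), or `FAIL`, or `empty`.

Answer: b:=a c:=a

Derivation:
step 1: unify b ~ c  [subst: {-} | 1 pending]
  bind b := c
step 2: unify c ~ a  [subst: {b:=c} | 0 pending]
  bind c := a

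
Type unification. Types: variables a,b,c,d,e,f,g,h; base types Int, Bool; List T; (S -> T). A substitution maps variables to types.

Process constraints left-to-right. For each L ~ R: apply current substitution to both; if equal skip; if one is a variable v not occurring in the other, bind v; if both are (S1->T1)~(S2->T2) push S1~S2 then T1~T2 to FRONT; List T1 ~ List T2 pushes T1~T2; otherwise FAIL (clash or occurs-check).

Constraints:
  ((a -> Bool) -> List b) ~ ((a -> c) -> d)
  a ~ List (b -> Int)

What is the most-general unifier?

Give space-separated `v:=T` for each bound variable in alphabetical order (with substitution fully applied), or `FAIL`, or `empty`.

Answer: a:=List (b -> Int) c:=Bool d:=List b

Derivation:
step 1: unify ((a -> Bool) -> List b) ~ ((a -> c) -> d)  [subst: {-} | 1 pending]
  -> decompose arrow: push (a -> Bool)~(a -> c), List b~d
step 2: unify (a -> Bool) ~ (a -> c)  [subst: {-} | 2 pending]
  -> decompose arrow: push a~a, Bool~c
step 3: unify a ~ a  [subst: {-} | 3 pending]
  -> identical, skip
step 4: unify Bool ~ c  [subst: {-} | 2 pending]
  bind c := Bool
step 5: unify List b ~ d  [subst: {c:=Bool} | 1 pending]
  bind d := List b
step 6: unify a ~ List (b -> Int)  [subst: {c:=Bool, d:=List b} | 0 pending]
  bind a := List (b -> Int)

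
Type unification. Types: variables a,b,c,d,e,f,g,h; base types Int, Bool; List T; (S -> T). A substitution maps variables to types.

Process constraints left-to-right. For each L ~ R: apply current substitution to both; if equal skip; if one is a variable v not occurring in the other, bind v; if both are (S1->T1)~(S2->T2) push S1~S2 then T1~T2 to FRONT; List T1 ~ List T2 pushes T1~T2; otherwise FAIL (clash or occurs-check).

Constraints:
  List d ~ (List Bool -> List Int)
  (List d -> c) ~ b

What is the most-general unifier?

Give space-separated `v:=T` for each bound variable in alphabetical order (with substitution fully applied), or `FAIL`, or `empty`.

step 1: unify List d ~ (List Bool -> List Int)  [subst: {-} | 1 pending]
  clash: List d vs (List Bool -> List Int)

Answer: FAIL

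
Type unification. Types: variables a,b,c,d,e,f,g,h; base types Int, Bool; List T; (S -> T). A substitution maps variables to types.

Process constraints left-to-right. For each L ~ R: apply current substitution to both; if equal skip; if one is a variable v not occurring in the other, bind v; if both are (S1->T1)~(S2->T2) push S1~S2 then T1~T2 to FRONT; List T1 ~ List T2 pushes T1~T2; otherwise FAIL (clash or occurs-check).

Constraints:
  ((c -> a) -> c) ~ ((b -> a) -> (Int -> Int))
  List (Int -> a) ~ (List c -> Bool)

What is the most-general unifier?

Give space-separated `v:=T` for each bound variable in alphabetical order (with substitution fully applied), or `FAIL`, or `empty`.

Answer: FAIL

Derivation:
step 1: unify ((c -> a) -> c) ~ ((b -> a) -> (Int -> Int))  [subst: {-} | 1 pending]
  -> decompose arrow: push (c -> a)~(b -> a), c~(Int -> Int)
step 2: unify (c -> a) ~ (b -> a)  [subst: {-} | 2 pending]
  -> decompose arrow: push c~b, a~a
step 3: unify c ~ b  [subst: {-} | 3 pending]
  bind c := b
step 4: unify a ~ a  [subst: {c:=b} | 2 pending]
  -> identical, skip
step 5: unify b ~ (Int -> Int)  [subst: {c:=b} | 1 pending]
  bind b := (Int -> Int)
step 6: unify List (Int -> a) ~ (List (Int -> Int) -> Bool)  [subst: {c:=b, b:=(Int -> Int)} | 0 pending]
  clash: List (Int -> a) vs (List (Int -> Int) -> Bool)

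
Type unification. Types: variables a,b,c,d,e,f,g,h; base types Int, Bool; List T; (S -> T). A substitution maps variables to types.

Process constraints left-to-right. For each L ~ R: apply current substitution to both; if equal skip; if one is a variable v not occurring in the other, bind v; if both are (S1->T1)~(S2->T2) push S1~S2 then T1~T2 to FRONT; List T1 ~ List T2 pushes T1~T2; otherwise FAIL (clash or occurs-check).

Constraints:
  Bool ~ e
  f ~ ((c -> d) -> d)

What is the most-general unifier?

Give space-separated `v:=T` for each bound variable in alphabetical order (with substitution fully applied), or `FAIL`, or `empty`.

step 1: unify Bool ~ e  [subst: {-} | 1 pending]
  bind e := Bool
step 2: unify f ~ ((c -> d) -> d)  [subst: {e:=Bool} | 0 pending]
  bind f := ((c -> d) -> d)

Answer: e:=Bool f:=((c -> d) -> d)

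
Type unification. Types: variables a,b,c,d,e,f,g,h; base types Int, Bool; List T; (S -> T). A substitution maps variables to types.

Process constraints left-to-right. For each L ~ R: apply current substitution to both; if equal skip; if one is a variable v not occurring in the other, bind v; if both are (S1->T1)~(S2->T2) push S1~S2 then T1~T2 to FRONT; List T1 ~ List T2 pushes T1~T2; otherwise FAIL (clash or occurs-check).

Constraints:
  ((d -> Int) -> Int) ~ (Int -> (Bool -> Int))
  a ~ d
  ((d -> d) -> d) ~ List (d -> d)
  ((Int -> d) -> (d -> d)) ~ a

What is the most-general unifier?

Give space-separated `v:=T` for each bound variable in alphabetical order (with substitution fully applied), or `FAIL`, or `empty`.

step 1: unify ((d -> Int) -> Int) ~ (Int -> (Bool -> Int))  [subst: {-} | 3 pending]
  -> decompose arrow: push (d -> Int)~Int, Int~(Bool -> Int)
step 2: unify (d -> Int) ~ Int  [subst: {-} | 4 pending]
  clash: (d -> Int) vs Int

Answer: FAIL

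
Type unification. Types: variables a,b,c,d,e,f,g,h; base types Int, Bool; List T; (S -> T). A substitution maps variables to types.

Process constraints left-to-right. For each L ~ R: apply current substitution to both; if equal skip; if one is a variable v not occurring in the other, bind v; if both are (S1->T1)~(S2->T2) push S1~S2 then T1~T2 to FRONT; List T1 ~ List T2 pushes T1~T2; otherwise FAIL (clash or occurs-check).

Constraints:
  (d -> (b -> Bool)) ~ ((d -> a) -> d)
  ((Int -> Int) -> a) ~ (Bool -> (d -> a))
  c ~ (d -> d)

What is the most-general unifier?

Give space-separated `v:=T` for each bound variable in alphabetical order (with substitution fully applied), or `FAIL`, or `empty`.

Answer: FAIL

Derivation:
step 1: unify (d -> (b -> Bool)) ~ ((d -> a) -> d)  [subst: {-} | 2 pending]
  -> decompose arrow: push d~(d -> a), (b -> Bool)~d
step 2: unify d ~ (d -> a)  [subst: {-} | 3 pending]
  occurs-check fail: d in (d -> a)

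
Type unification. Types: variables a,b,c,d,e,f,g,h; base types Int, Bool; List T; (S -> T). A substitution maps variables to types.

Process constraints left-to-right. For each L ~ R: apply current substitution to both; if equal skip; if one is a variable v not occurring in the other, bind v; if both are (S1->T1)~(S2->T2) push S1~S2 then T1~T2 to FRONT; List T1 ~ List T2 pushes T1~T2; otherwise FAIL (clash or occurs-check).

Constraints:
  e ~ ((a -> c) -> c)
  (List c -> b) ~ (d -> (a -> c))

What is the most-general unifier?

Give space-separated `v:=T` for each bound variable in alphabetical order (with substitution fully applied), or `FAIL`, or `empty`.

Answer: b:=(a -> c) d:=List c e:=((a -> c) -> c)

Derivation:
step 1: unify e ~ ((a -> c) -> c)  [subst: {-} | 1 pending]
  bind e := ((a -> c) -> c)
step 2: unify (List c -> b) ~ (d -> (a -> c))  [subst: {e:=((a -> c) -> c)} | 0 pending]
  -> decompose arrow: push List c~d, b~(a -> c)
step 3: unify List c ~ d  [subst: {e:=((a -> c) -> c)} | 1 pending]
  bind d := List c
step 4: unify b ~ (a -> c)  [subst: {e:=((a -> c) -> c), d:=List c} | 0 pending]
  bind b := (a -> c)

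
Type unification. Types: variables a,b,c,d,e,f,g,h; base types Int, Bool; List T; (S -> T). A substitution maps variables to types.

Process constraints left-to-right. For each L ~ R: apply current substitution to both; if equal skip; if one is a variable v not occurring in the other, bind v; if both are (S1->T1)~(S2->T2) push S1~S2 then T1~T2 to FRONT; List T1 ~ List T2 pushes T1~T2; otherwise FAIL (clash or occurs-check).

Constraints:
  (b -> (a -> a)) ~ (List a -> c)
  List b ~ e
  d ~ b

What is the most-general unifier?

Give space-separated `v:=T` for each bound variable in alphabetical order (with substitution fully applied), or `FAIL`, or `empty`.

step 1: unify (b -> (a -> a)) ~ (List a -> c)  [subst: {-} | 2 pending]
  -> decompose arrow: push b~List a, (a -> a)~c
step 2: unify b ~ List a  [subst: {-} | 3 pending]
  bind b := List a
step 3: unify (a -> a) ~ c  [subst: {b:=List a} | 2 pending]
  bind c := (a -> a)
step 4: unify List List a ~ e  [subst: {b:=List a, c:=(a -> a)} | 1 pending]
  bind e := List List a
step 5: unify d ~ List a  [subst: {b:=List a, c:=(a -> a), e:=List List a} | 0 pending]
  bind d := List a

Answer: b:=List a c:=(a -> a) d:=List a e:=List List a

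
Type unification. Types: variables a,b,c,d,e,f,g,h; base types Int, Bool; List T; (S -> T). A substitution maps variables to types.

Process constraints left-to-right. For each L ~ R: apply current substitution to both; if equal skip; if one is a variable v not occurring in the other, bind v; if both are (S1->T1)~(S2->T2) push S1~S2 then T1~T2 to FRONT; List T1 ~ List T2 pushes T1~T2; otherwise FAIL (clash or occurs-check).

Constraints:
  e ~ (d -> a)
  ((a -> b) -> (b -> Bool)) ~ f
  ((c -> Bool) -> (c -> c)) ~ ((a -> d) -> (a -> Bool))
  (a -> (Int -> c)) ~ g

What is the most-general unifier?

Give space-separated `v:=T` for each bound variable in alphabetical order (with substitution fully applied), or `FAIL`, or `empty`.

Answer: a:=Bool c:=Bool d:=Bool e:=(Bool -> Bool) f:=((Bool -> b) -> (b -> Bool)) g:=(Bool -> (Int -> Bool))

Derivation:
step 1: unify e ~ (d -> a)  [subst: {-} | 3 pending]
  bind e := (d -> a)
step 2: unify ((a -> b) -> (b -> Bool)) ~ f  [subst: {e:=(d -> a)} | 2 pending]
  bind f := ((a -> b) -> (b -> Bool))
step 3: unify ((c -> Bool) -> (c -> c)) ~ ((a -> d) -> (a -> Bool))  [subst: {e:=(d -> a), f:=((a -> b) -> (b -> Bool))} | 1 pending]
  -> decompose arrow: push (c -> Bool)~(a -> d), (c -> c)~(a -> Bool)
step 4: unify (c -> Bool) ~ (a -> d)  [subst: {e:=(d -> a), f:=((a -> b) -> (b -> Bool))} | 2 pending]
  -> decompose arrow: push c~a, Bool~d
step 5: unify c ~ a  [subst: {e:=(d -> a), f:=((a -> b) -> (b -> Bool))} | 3 pending]
  bind c := a
step 6: unify Bool ~ d  [subst: {e:=(d -> a), f:=((a -> b) -> (b -> Bool)), c:=a} | 2 pending]
  bind d := Bool
step 7: unify (a -> a) ~ (a -> Bool)  [subst: {e:=(d -> a), f:=((a -> b) -> (b -> Bool)), c:=a, d:=Bool} | 1 pending]
  -> decompose arrow: push a~a, a~Bool
step 8: unify a ~ a  [subst: {e:=(d -> a), f:=((a -> b) -> (b -> Bool)), c:=a, d:=Bool} | 2 pending]
  -> identical, skip
step 9: unify a ~ Bool  [subst: {e:=(d -> a), f:=((a -> b) -> (b -> Bool)), c:=a, d:=Bool} | 1 pending]
  bind a := Bool
step 10: unify (Bool -> (Int -> Bool)) ~ g  [subst: {e:=(d -> a), f:=((a -> b) -> (b -> Bool)), c:=a, d:=Bool, a:=Bool} | 0 pending]
  bind g := (Bool -> (Int -> Bool))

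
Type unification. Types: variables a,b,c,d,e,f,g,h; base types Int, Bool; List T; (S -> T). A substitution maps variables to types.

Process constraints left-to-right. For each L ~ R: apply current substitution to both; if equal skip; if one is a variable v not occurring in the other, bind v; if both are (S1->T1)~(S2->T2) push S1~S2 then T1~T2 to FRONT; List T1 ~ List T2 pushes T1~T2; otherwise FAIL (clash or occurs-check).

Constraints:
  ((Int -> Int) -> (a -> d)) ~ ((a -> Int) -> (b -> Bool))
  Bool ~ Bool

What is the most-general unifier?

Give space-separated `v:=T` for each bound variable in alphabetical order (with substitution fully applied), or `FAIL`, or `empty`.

Answer: a:=Int b:=Int d:=Bool

Derivation:
step 1: unify ((Int -> Int) -> (a -> d)) ~ ((a -> Int) -> (b -> Bool))  [subst: {-} | 1 pending]
  -> decompose arrow: push (Int -> Int)~(a -> Int), (a -> d)~(b -> Bool)
step 2: unify (Int -> Int) ~ (a -> Int)  [subst: {-} | 2 pending]
  -> decompose arrow: push Int~a, Int~Int
step 3: unify Int ~ a  [subst: {-} | 3 pending]
  bind a := Int
step 4: unify Int ~ Int  [subst: {a:=Int} | 2 pending]
  -> identical, skip
step 5: unify (Int -> d) ~ (b -> Bool)  [subst: {a:=Int} | 1 pending]
  -> decompose arrow: push Int~b, d~Bool
step 6: unify Int ~ b  [subst: {a:=Int} | 2 pending]
  bind b := Int
step 7: unify d ~ Bool  [subst: {a:=Int, b:=Int} | 1 pending]
  bind d := Bool
step 8: unify Bool ~ Bool  [subst: {a:=Int, b:=Int, d:=Bool} | 0 pending]
  -> identical, skip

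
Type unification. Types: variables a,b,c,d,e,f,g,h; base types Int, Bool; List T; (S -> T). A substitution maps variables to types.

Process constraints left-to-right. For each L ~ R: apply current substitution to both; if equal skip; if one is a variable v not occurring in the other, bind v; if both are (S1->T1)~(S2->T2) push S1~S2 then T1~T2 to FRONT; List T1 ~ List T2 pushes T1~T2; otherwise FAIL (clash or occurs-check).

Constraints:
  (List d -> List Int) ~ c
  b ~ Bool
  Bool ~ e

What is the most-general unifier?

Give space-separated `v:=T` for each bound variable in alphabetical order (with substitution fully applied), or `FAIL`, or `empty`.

Answer: b:=Bool c:=(List d -> List Int) e:=Bool

Derivation:
step 1: unify (List d -> List Int) ~ c  [subst: {-} | 2 pending]
  bind c := (List d -> List Int)
step 2: unify b ~ Bool  [subst: {c:=(List d -> List Int)} | 1 pending]
  bind b := Bool
step 3: unify Bool ~ e  [subst: {c:=(List d -> List Int), b:=Bool} | 0 pending]
  bind e := Bool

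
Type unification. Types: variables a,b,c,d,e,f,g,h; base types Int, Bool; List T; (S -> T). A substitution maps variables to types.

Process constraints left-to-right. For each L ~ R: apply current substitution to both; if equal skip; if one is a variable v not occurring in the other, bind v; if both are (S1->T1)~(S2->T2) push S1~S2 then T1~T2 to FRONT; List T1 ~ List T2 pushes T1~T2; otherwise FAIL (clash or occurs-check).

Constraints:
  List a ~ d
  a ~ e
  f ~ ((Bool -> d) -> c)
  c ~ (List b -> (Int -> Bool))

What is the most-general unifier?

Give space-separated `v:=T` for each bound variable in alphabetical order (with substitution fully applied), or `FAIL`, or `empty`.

Answer: a:=e c:=(List b -> (Int -> Bool)) d:=List e f:=((Bool -> List e) -> (List b -> (Int -> Bool)))

Derivation:
step 1: unify List a ~ d  [subst: {-} | 3 pending]
  bind d := List a
step 2: unify a ~ e  [subst: {d:=List a} | 2 pending]
  bind a := e
step 3: unify f ~ ((Bool -> List e) -> c)  [subst: {d:=List a, a:=e} | 1 pending]
  bind f := ((Bool -> List e) -> c)
step 4: unify c ~ (List b -> (Int -> Bool))  [subst: {d:=List a, a:=e, f:=((Bool -> List e) -> c)} | 0 pending]
  bind c := (List b -> (Int -> Bool))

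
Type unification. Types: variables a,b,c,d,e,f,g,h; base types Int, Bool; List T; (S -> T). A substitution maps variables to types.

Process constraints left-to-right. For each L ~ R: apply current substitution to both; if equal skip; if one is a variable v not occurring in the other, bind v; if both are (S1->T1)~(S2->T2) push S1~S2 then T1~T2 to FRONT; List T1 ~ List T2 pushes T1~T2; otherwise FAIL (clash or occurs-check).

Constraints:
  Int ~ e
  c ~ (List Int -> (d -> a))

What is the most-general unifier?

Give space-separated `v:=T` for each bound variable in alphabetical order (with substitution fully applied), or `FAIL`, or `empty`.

Answer: c:=(List Int -> (d -> a)) e:=Int

Derivation:
step 1: unify Int ~ e  [subst: {-} | 1 pending]
  bind e := Int
step 2: unify c ~ (List Int -> (d -> a))  [subst: {e:=Int} | 0 pending]
  bind c := (List Int -> (d -> a))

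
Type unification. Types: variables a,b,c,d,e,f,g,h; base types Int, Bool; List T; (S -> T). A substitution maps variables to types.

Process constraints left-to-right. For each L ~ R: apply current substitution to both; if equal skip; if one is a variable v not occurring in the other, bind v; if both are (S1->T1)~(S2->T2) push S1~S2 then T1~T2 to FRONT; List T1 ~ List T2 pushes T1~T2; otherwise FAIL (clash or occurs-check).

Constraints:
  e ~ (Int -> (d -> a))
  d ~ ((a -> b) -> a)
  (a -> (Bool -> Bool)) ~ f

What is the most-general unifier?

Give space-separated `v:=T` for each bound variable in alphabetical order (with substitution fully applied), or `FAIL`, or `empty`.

step 1: unify e ~ (Int -> (d -> a))  [subst: {-} | 2 pending]
  bind e := (Int -> (d -> a))
step 2: unify d ~ ((a -> b) -> a)  [subst: {e:=(Int -> (d -> a))} | 1 pending]
  bind d := ((a -> b) -> a)
step 3: unify (a -> (Bool -> Bool)) ~ f  [subst: {e:=(Int -> (d -> a)), d:=((a -> b) -> a)} | 0 pending]
  bind f := (a -> (Bool -> Bool))

Answer: d:=((a -> b) -> a) e:=(Int -> (((a -> b) -> a) -> a)) f:=(a -> (Bool -> Bool))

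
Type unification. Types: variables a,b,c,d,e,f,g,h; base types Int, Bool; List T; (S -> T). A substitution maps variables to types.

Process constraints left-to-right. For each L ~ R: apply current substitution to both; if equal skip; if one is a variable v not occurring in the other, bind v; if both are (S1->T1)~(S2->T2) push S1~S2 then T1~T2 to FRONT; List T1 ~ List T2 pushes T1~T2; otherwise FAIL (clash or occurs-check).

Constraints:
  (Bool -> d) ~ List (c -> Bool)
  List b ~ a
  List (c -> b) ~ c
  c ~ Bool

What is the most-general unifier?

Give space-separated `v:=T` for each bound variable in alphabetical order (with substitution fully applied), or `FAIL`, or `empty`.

step 1: unify (Bool -> d) ~ List (c -> Bool)  [subst: {-} | 3 pending]
  clash: (Bool -> d) vs List (c -> Bool)

Answer: FAIL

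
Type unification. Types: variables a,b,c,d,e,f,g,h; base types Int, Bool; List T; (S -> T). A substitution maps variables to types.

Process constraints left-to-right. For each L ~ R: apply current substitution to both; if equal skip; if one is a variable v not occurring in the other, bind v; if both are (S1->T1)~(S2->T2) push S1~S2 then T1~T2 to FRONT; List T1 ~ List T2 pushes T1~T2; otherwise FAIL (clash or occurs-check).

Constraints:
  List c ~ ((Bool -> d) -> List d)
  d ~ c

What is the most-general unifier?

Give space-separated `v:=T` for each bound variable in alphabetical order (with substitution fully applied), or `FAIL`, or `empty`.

step 1: unify List c ~ ((Bool -> d) -> List d)  [subst: {-} | 1 pending]
  clash: List c vs ((Bool -> d) -> List d)

Answer: FAIL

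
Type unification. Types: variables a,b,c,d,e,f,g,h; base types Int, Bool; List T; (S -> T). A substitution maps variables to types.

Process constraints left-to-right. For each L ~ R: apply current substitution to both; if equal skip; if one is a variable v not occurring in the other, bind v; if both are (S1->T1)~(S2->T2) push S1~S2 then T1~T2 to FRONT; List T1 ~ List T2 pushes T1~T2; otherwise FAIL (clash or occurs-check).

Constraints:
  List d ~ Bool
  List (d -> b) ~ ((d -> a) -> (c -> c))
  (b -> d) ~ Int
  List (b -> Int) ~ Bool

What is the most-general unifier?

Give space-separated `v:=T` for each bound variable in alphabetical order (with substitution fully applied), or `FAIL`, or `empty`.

step 1: unify List d ~ Bool  [subst: {-} | 3 pending]
  clash: List d vs Bool

Answer: FAIL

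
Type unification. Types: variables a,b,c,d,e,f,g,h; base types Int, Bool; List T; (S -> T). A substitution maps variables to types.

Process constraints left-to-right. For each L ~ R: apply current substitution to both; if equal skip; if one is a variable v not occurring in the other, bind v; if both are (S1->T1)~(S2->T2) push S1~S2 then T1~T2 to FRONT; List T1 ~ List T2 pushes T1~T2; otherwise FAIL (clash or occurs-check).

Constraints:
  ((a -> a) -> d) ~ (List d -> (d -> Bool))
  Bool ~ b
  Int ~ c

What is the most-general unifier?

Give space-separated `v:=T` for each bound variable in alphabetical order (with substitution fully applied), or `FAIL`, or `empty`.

Answer: FAIL

Derivation:
step 1: unify ((a -> a) -> d) ~ (List d -> (d -> Bool))  [subst: {-} | 2 pending]
  -> decompose arrow: push (a -> a)~List d, d~(d -> Bool)
step 2: unify (a -> a) ~ List d  [subst: {-} | 3 pending]
  clash: (a -> a) vs List d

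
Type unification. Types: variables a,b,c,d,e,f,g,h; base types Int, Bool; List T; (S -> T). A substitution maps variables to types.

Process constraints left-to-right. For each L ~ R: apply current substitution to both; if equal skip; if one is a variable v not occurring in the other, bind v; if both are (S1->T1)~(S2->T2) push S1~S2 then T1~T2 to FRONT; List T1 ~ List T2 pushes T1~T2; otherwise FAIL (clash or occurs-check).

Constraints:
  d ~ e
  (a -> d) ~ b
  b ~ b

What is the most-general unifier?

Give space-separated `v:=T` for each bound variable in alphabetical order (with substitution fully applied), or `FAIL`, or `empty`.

step 1: unify d ~ e  [subst: {-} | 2 pending]
  bind d := e
step 2: unify (a -> e) ~ b  [subst: {d:=e} | 1 pending]
  bind b := (a -> e)
step 3: unify (a -> e) ~ (a -> e)  [subst: {d:=e, b:=(a -> e)} | 0 pending]
  -> identical, skip

Answer: b:=(a -> e) d:=e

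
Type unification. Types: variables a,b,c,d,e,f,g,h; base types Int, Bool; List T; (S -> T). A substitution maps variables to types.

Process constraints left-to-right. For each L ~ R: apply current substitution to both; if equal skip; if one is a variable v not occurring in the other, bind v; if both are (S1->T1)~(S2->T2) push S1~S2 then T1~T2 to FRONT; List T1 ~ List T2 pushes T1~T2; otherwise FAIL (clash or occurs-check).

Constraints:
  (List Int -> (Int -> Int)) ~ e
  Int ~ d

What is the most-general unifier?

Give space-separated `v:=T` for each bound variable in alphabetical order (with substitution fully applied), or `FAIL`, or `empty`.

step 1: unify (List Int -> (Int -> Int)) ~ e  [subst: {-} | 1 pending]
  bind e := (List Int -> (Int -> Int))
step 2: unify Int ~ d  [subst: {e:=(List Int -> (Int -> Int))} | 0 pending]
  bind d := Int

Answer: d:=Int e:=(List Int -> (Int -> Int))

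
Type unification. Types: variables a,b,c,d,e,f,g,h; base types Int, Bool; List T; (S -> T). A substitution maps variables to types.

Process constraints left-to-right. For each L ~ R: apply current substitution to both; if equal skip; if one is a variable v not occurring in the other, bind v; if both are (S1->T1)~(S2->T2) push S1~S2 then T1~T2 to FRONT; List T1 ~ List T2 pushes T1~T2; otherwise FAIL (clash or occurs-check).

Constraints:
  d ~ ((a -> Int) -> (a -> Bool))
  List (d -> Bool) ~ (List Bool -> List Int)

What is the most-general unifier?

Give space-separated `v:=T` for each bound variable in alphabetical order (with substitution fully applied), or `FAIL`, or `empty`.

Answer: FAIL

Derivation:
step 1: unify d ~ ((a -> Int) -> (a -> Bool))  [subst: {-} | 1 pending]
  bind d := ((a -> Int) -> (a -> Bool))
step 2: unify List (((a -> Int) -> (a -> Bool)) -> Bool) ~ (List Bool -> List Int)  [subst: {d:=((a -> Int) -> (a -> Bool))} | 0 pending]
  clash: List (((a -> Int) -> (a -> Bool)) -> Bool) vs (List Bool -> List Int)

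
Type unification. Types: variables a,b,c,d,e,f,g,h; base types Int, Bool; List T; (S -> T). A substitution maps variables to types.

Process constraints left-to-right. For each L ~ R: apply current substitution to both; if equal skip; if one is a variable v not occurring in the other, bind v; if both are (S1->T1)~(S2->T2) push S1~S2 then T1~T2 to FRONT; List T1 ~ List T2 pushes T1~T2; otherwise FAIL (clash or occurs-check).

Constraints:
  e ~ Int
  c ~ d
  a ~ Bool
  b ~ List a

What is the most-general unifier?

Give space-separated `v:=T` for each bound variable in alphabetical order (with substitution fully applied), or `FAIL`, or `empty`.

Answer: a:=Bool b:=List Bool c:=d e:=Int

Derivation:
step 1: unify e ~ Int  [subst: {-} | 3 pending]
  bind e := Int
step 2: unify c ~ d  [subst: {e:=Int} | 2 pending]
  bind c := d
step 3: unify a ~ Bool  [subst: {e:=Int, c:=d} | 1 pending]
  bind a := Bool
step 4: unify b ~ List Bool  [subst: {e:=Int, c:=d, a:=Bool} | 0 pending]
  bind b := List Bool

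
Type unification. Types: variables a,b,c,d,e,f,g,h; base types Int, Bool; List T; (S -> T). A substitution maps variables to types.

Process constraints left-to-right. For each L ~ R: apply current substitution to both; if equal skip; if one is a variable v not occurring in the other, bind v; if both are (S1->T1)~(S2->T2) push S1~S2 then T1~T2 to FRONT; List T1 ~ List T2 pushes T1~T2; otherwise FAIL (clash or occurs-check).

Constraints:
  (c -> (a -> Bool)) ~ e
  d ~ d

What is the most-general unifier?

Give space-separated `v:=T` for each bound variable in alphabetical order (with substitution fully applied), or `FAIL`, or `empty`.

Answer: e:=(c -> (a -> Bool))

Derivation:
step 1: unify (c -> (a -> Bool)) ~ e  [subst: {-} | 1 pending]
  bind e := (c -> (a -> Bool))
step 2: unify d ~ d  [subst: {e:=(c -> (a -> Bool))} | 0 pending]
  -> identical, skip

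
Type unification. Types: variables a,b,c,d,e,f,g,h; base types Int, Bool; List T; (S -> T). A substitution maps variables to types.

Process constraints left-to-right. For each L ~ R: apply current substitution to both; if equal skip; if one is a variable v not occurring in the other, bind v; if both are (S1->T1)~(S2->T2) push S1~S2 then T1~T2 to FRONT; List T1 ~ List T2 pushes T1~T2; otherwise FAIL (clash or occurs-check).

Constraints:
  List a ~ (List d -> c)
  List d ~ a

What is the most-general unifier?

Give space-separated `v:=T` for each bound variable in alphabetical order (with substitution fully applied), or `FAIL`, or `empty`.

step 1: unify List a ~ (List d -> c)  [subst: {-} | 1 pending]
  clash: List a vs (List d -> c)

Answer: FAIL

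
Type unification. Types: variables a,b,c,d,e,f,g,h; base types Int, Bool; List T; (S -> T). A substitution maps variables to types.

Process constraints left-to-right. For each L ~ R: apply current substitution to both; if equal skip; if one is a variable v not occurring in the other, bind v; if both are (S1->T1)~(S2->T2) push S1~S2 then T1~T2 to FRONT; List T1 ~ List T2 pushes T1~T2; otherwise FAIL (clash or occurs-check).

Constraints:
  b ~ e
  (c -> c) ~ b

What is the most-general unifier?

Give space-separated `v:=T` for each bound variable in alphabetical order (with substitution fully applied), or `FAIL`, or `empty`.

Answer: b:=(c -> c) e:=(c -> c)

Derivation:
step 1: unify b ~ e  [subst: {-} | 1 pending]
  bind b := e
step 2: unify (c -> c) ~ e  [subst: {b:=e} | 0 pending]
  bind e := (c -> c)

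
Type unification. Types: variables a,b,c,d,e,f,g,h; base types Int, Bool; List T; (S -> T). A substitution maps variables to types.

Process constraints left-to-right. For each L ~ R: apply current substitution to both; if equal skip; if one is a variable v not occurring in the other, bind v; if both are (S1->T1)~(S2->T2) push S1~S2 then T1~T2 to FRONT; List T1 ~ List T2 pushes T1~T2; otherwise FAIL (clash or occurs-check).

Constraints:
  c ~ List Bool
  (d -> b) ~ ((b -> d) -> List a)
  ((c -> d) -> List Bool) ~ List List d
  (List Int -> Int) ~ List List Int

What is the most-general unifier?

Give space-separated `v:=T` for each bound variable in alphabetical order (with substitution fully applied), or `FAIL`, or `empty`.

step 1: unify c ~ List Bool  [subst: {-} | 3 pending]
  bind c := List Bool
step 2: unify (d -> b) ~ ((b -> d) -> List a)  [subst: {c:=List Bool} | 2 pending]
  -> decompose arrow: push d~(b -> d), b~List a
step 3: unify d ~ (b -> d)  [subst: {c:=List Bool} | 3 pending]
  occurs-check fail: d in (b -> d)

Answer: FAIL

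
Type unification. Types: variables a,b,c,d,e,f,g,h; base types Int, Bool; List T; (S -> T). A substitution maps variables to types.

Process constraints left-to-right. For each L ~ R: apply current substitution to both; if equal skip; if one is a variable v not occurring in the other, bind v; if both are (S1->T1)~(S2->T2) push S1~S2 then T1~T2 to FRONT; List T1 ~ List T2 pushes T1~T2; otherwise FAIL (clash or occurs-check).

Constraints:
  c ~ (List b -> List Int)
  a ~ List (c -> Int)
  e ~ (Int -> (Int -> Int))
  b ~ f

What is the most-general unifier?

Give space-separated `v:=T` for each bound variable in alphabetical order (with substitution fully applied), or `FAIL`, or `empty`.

step 1: unify c ~ (List b -> List Int)  [subst: {-} | 3 pending]
  bind c := (List b -> List Int)
step 2: unify a ~ List ((List b -> List Int) -> Int)  [subst: {c:=(List b -> List Int)} | 2 pending]
  bind a := List ((List b -> List Int) -> Int)
step 3: unify e ~ (Int -> (Int -> Int))  [subst: {c:=(List b -> List Int), a:=List ((List b -> List Int) -> Int)} | 1 pending]
  bind e := (Int -> (Int -> Int))
step 4: unify b ~ f  [subst: {c:=(List b -> List Int), a:=List ((List b -> List Int) -> Int), e:=(Int -> (Int -> Int))} | 0 pending]
  bind b := f

Answer: a:=List ((List f -> List Int) -> Int) b:=f c:=(List f -> List Int) e:=(Int -> (Int -> Int))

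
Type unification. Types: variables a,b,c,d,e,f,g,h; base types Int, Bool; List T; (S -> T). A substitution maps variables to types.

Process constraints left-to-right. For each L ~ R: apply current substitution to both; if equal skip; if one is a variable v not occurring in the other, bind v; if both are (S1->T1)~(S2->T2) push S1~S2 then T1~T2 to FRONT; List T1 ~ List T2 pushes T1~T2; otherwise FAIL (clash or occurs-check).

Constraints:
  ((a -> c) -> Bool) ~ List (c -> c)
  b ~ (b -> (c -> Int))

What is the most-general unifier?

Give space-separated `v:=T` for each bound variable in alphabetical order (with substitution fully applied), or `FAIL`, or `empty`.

step 1: unify ((a -> c) -> Bool) ~ List (c -> c)  [subst: {-} | 1 pending]
  clash: ((a -> c) -> Bool) vs List (c -> c)

Answer: FAIL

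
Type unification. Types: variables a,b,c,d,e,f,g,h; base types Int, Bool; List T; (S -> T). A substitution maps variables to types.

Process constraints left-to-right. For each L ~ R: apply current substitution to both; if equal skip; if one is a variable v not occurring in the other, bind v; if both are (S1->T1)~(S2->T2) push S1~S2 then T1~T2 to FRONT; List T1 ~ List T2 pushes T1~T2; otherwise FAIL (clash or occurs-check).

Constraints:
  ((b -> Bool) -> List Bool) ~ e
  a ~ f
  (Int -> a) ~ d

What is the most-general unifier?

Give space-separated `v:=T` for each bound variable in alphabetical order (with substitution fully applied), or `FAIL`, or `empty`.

Answer: a:=f d:=(Int -> f) e:=((b -> Bool) -> List Bool)

Derivation:
step 1: unify ((b -> Bool) -> List Bool) ~ e  [subst: {-} | 2 pending]
  bind e := ((b -> Bool) -> List Bool)
step 2: unify a ~ f  [subst: {e:=((b -> Bool) -> List Bool)} | 1 pending]
  bind a := f
step 3: unify (Int -> f) ~ d  [subst: {e:=((b -> Bool) -> List Bool), a:=f} | 0 pending]
  bind d := (Int -> f)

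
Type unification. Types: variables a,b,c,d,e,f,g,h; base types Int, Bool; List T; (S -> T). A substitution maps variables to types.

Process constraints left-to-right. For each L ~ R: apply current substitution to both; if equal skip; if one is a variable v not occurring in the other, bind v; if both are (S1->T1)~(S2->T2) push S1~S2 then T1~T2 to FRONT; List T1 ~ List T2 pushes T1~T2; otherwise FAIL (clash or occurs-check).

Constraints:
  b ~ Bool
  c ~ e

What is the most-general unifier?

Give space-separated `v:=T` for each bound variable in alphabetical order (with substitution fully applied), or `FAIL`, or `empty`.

Answer: b:=Bool c:=e

Derivation:
step 1: unify b ~ Bool  [subst: {-} | 1 pending]
  bind b := Bool
step 2: unify c ~ e  [subst: {b:=Bool} | 0 pending]
  bind c := e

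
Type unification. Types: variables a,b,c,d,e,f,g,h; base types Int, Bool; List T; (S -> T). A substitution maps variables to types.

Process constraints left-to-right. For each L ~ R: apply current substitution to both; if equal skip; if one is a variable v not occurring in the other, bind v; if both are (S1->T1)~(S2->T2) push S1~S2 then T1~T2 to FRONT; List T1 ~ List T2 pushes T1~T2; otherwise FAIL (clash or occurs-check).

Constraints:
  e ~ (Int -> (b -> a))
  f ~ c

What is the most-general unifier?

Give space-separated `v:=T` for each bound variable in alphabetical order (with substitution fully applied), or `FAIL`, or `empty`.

Answer: e:=(Int -> (b -> a)) f:=c

Derivation:
step 1: unify e ~ (Int -> (b -> a))  [subst: {-} | 1 pending]
  bind e := (Int -> (b -> a))
step 2: unify f ~ c  [subst: {e:=(Int -> (b -> a))} | 0 pending]
  bind f := c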